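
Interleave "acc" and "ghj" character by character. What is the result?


Interleaving "acc" and "ghj":
  Position 0: 'a' from first, 'g' from second => "ag"
  Position 1: 'c' from first, 'h' from second => "ch"
  Position 2: 'c' from first, 'j' from second => "cj"
Result: agchcj

agchcj


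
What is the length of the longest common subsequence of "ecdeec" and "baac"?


LCS of "ecdeec" and "baac"
DP table:
           b    a    a    c
      0    0    0    0    0
  e   0    0    0    0    0
  c   0    0    0    0    1
  d   0    0    0    0    1
  e   0    0    0    0    1
  e   0    0    0    0    1
  c   0    0    0    0    1
LCS length = dp[6][4] = 1

1


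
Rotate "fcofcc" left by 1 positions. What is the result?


Input: "fcofcc", rotate left by 1
First 1 characters: "f"
Remaining characters: "cofcc"
Concatenate remaining + first: "cofcc" + "f" = "cofccf"

cofccf


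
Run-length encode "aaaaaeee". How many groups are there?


Input: aaaaaeee
Scanning for consecutive runs:
  Group 1: 'a' x 5 (positions 0-4)
  Group 2: 'e' x 3 (positions 5-7)
Total groups: 2

2


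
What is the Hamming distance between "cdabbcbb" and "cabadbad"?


Comparing "cdabbcbb" and "cabadbad" position by position:
  Position 0: 'c' vs 'c' => same
  Position 1: 'd' vs 'a' => differ
  Position 2: 'a' vs 'b' => differ
  Position 3: 'b' vs 'a' => differ
  Position 4: 'b' vs 'd' => differ
  Position 5: 'c' vs 'b' => differ
  Position 6: 'b' vs 'a' => differ
  Position 7: 'b' vs 'd' => differ
Total differences (Hamming distance): 7

7


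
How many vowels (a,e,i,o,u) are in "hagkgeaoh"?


Input: hagkgeaoh
Checking each character:
  'h' at position 0: consonant
  'a' at position 1: vowel (running total: 1)
  'g' at position 2: consonant
  'k' at position 3: consonant
  'g' at position 4: consonant
  'e' at position 5: vowel (running total: 2)
  'a' at position 6: vowel (running total: 3)
  'o' at position 7: vowel (running total: 4)
  'h' at position 8: consonant
Total vowels: 4

4


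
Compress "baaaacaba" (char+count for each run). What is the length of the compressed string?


Input: baaaacaba
Runs:
  'b' x 1 => "b1"
  'a' x 4 => "a4"
  'c' x 1 => "c1"
  'a' x 1 => "a1"
  'b' x 1 => "b1"
  'a' x 1 => "a1"
Compressed: "b1a4c1a1b1a1"
Compressed length: 12

12


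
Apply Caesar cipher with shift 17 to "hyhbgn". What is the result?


Caesar cipher: shift "hyhbgn" by 17
  'h' (pos 7) + 17 = pos 24 = 'y'
  'y' (pos 24) + 17 = pos 15 = 'p'
  'h' (pos 7) + 17 = pos 24 = 'y'
  'b' (pos 1) + 17 = pos 18 = 's'
  'g' (pos 6) + 17 = pos 23 = 'x'
  'n' (pos 13) + 17 = pos 4 = 'e'
Result: ypysxe

ypysxe


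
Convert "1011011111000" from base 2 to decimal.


Input: "1011011111000" in base 2
Positional expansion:
  Digit '1' (value 1) x 2^12 = 4096
  Digit '0' (value 0) x 2^11 = 0
  Digit '1' (value 1) x 2^10 = 1024
  Digit '1' (value 1) x 2^9 = 512
  Digit '0' (value 0) x 2^8 = 0
  Digit '1' (value 1) x 2^7 = 128
  Digit '1' (value 1) x 2^6 = 64
  Digit '1' (value 1) x 2^5 = 32
  Digit '1' (value 1) x 2^4 = 16
  Digit '1' (value 1) x 2^3 = 8
  Digit '0' (value 0) x 2^2 = 0
  Digit '0' (value 0) x 2^1 = 0
  Digit '0' (value 0) x 2^0 = 0
Sum = 5880

5880


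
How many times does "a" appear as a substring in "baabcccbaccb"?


Searching for "a" in "baabcccbaccb"
Scanning each position:
  Position 0: "b" => no
  Position 1: "a" => MATCH
  Position 2: "a" => MATCH
  Position 3: "b" => no
  Position 4: "c" => no
  Position 5: "c" => no
  Position 6: "c" => no
  Position 7: "b" => no
  Position 8: "a" => MATCH
  Position 9: "c" => no
  Position 10: "c" => no
  Position 11: "b" => no
Total occurrences: 3

3


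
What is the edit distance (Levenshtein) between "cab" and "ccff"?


Computing edit distance: "cab" -> "ccff"
DP table:
           c    c    f    f
      0    1    2    3    4
  c   1    0    1    2    3
  a   2    1    1    2    3
  b   3    2    2    2    3
Edit distance = dp[3][4] = 3

3


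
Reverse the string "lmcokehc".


Input: lmcokehc
Reading characters right to left:
  Position 7: 'c'
  Position 6: 'h'
  Position 5: 'e'
  Position 4: 'k'
  Position 3: 'o'
  Position 2: 'c'
  Position 1: 'm'
  Position 0: 'l'
Reversed: chekocml

chekocml


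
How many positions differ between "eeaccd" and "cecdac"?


Comparing "eeaccd" and "cecdac" position by position:
  Position 0: 'e' vs 'c' => DIFFER
  Position 1: 'e' vs 'e' => same
  Position 2: 'a' vs 'c' => DIFFER
  Position 3: 'c' vs 'd' => DIFFER
  Position 4: 'c' vs 'a' => DIFFER
  Position 5: 'd' vs 'c' => DIFFER
Positions that differ: 5

5


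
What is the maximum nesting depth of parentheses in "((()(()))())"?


Input: "((()(()))())"
Tracking depth:
  Position 0 '(': depth becomes 1
  Position 1 '(': depth becomes 2
  Position 2 '(': depth becomes 3
  Position 3 ')': depth becomes 2
  Position 4 '(': depth becomes 3
  Position 5 '(': depth becomes 4
  Position 6 ')': depth becomes 3
  Position 7 ')': depth becomes 2
  Position 8 ')': depth becomes 1
  Position 9 '(': depth becomes 2
  Position 10 ')': depth becomes 1
  Position 11 ')': depth becomes 0
Maximum depth reached: 4

4


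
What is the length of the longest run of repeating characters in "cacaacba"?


Input: "cacaacba"
Scanning for longest run:
  Position 1 ('a'): new char, reset run to 1
  Position 2 ('c'): new char, reset run to 1
  Position 3 ('a'): new char, reset run to 1
  Position 4 ('a'): continues run of 'a', length=2
  Position 5 ('c'): new char, reset run to 1
  Position 6 ('b'): new char, reset run to 1
  Position 7 ('a'): new char, reset run to 1
Longest run: 'a' with length 2

2


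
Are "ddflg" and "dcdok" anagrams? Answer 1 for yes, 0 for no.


Strings: "ddflg", "dcdok"
Sorted first:  ddfgl
Sorted second: cddko
Differ at position 0: 'd' vs 'c' => not anagrams

0


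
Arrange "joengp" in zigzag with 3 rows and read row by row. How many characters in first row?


Zigzag "joengp" into 3 rows:
Placing characters:
  'j' => row 0
  'o' => row 1
  'e' => row 2
  'n' => row 1
  'g' => row 0
  'p' => row 1
Rows:
  Row 0: "jg"
  Row 1: "onp"
  Row 2: "e"
First row length: 2

2


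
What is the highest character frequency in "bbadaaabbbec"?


Input: bbadaaabbbec
Character counts:
  'a': 4
  'b': 5
  'c': 1
  'd': 1
  'e': 1
Maximum frequency: 5

5


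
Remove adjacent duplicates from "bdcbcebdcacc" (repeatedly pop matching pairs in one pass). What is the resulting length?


Input: bdcbcebdcacc
Stack-based adjacent duplicate removal:
  Read 'b': push. Stack: b
  Read 'd': push. Stack: bd
  Read 'c': push. Stack: bdc
  Read 'b': push. Stack: bdcb
  Read 'c': push. Stack: bdcbc
  Read 'e': push. Stack: bdcbce
  Read 'b': push. Stack: bdcbceb
  Read 'd': push. Stack: bdcbcebd
  Read 'c': push. Stack: bdcbcebdc
  Read 'a': push. Stack: bdcbcebdca
  Read 'c': push. Stack: bdcbcebdcac
  Read 'c': matches stack top 'c' => pop. Stack: bdcbcebdca
Final stack: "bdcbcebdca" (length 10)

10


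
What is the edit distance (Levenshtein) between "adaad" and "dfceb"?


Computing edit distance: "adaad" -> "dfceb"
DP table:
           d    f    c    e    b
      0    1    2    3    4    5
  a   1    1    2    3    4    5
  d   2    1    2    3    4    5
  a   3    2    2    3    4    5
  a   4    3    3    3    4    5
  d   5    4    4    4    4    5
Edit distance = dp[5][5] = 5

5


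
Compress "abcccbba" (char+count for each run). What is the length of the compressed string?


Input: abcccbba
Runs:
  'a' x 1 => "a1"
  'b' x 1 => "b1"
  'c' x 3 => "c3"
  'b' x 2 => "b2"
  'a' x 1 => "a1"
Compressed: "a1b1c3b2a1"
Compressed length: 10

10


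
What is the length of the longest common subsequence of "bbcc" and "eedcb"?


LCS of "bbcc" and "eedcb"
DP table:
           e    e    d    c    b
      0    0    0    0    0    0
  b   0    0    0    0    0    1
  b   0    0    0    0    0    1
  c   0    0    0    0    1    1
  c   0    0    0    0    1    1
LCS length = dp[4][5] = 1

1


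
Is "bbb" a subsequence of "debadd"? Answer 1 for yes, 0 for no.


Check if "bbb" is a subsequence of "debadd"
Greedy scan:
  Position 0 ('d'): no match needed
  Position 1 ('e'): no match needed
  Position 2 ('b'): matches sub[0] = 'b'
  Position 3 ('a'): no match needed
  Position 4 ('d'): no match needed
  Position 5 ('d'): no match needed
Only matched 1/3 characters => not a subsequence

0


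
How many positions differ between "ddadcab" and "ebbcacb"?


Comparing "ddadcab" and "ebbcacb" position by position:
  Position 0: 'd' vs 'e' => DIFFER
  Position 1: 'd' vs 'b' => DIFFER
  Position 2: 'a' vs 'b' => DIFFER
  Position 3: 'd' vs 'c' => DIFFER
  Position 4: 'c' vs 'a' => DIFFER
  Position 5: 'a' vs 'c' => DIFFER
  Position 6: 'b' vs 'b' => same
Positions that differ: 6

6


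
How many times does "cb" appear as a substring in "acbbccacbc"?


Searching for "cb" in "acbbccacbc"
Scanning each position:
  Position 0: "ac" => no
  Position 1: "cb" => MATCH
  Position 2: "bb" => no
  Position 3: "bc" => no
  Position 4: "cc" => no
  Position 5: "ca" => no
  Position 6: "ac" => no
  Position 7: "cb" => MATCH
  Position 8: "bc" => no
Total occurrences: 2

2


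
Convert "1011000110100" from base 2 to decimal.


Input: "1011000110100" in base 2
Positional expansion:
  Digit '1' (value 1) x 2^12 = 4096
  Digit '0' (value 0) x 2^11 = 0
  Digit '1' (value 1) x 2^10 = 1024
  Digit '1' (value 1) x 2^9 = 512
  Digit '0' (value 0) x 2^8 = 0
  Digit '0' (value 0) x 2^7 = 0
  Digit '0' (value 0) x 2^6 = 0
  Digit '1' (value 1) x 2^5 = 32
  Digit '1' (value 1) x 2^4 = 16
  Digit '0' (value 0) x 2^3 = 0
  Digit '1' (value 1) x 2^2 = 4
  Digit '0' (value 0) x 2^1 = 0
  Digit '0' (value 0) x 2^0 = 0
Sum = 5684

5684


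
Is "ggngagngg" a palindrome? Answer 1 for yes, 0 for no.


Input: ggngagngg
Reversed: ggngagngg
  Compare pos 0 ('g') with pos 8 ('g'): match
  Compare pos 1 ('g') with pos 7 ('g'): match
  Compare pos 2 ('n') with pos 6 ('n'): match
  Compare pos 3 ('g') with pos 5 ('g'): match
Result: palindrome

1


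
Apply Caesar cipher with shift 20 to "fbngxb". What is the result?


Caesar cipher: shift "fbngxb" by 20
  'f' (pos 5) + 20 = pos 25 = 'z'
  'b' (pos 1) + 20 = pos 21 = 'v'
  'n' (pos 13) + 20 = pos 7 = 'h'
  'g' (pos 6) + 20 = pos 0 = 'a'
  'x' (pos 23) + 20 = pos 17 = 'r'
  'b' (pos 1) + 20 = pos 21 = 'v'
Result: zvharv

zvharv


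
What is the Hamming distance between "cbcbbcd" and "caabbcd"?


Comparing "cbcbbcd" and "caabbcd" position by position:
  Position 0: 'c' vs 'c' => same
  Position 1: 'b' vs 'a' => differ
  Position 2: 'c' vs 'a' => differ
  Position 3: 'b' vs 'b' => same
  Position 4: 'b' vs 'b' => same
  Position 5: 'c' vs 'c' => same
  Position 6: 'd' vs 'd' => same
Total differences (Hamming distance): 2

2


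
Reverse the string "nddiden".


Input: nddiden
Reading characters right to left:
  Position 6: 'n'
  Position 5: 'e'
  Position 4: 'd'
  Position 3: 'i'
  Position 2: 'd'
  Position 1: 'd'
  Position 0: 'n'
Reversed: nediddn

nediddn


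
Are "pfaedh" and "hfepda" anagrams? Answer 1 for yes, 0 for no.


Strings: "pfaedh", "hfepda"
Sorted first:  adefhp
Sorted second: adefhp
Sorted forms match => anagrams

1


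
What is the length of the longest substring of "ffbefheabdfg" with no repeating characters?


Input: "ffbefheabdfg"
Sliding window (track last position of each char):
  Position 0 ('f'): window [0,0] length 1 -- new best
  Position 1 ('f'): repeat (last at 0), move window start to 1
  Position 1 ('f'): window [1,1] length 1
  Position 2 ('b'): window [1,2] length 2 -- new best
  Position 3 ('e'): window [1,3] length 3 -- new best
  Position 4 ('f'): repeat (last at 1), move window start to 2
  Position 4 ('f'): window [2,4] length 3
  Position 5 ('h'): window [2,5] length 4 -- new best
  Position 6 ('e'): repeat (last at 3), move window start to 4
  Position 6 ('e'): window [4,6] length 3
  Position 7 ('a'): window [4,7] length 4
  Position 8 ('b'): window [4,8] length 5 -- new best
  Position 9 ('d'): window [4,9] length 6 -- new best
  Position 10 ('f'): repeat (last at 4), move window start to 5
  Position 10 ('f'): window [5,10] length 6
  Position 11 ('g'): window [5,11] length 7 -- new best
Longest substring with no repeats: "heabdfg" with length 7

7


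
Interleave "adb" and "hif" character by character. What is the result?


Interleaving "adb" and "hif":
  Position 0: 'a' from first, 'h' from second => "ah"
  Position 1: 'd' from first, 'i' from second => "di"
  Position 2: 'b' from first, 'f' from second => "bf"
Result: ahdibf

ahdibf


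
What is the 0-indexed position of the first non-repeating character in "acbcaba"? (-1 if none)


Input: acbcaba
Character frequencies:
  'a': 3
  'b': 2
  'c': 2
Scanning left to right for freq == 1:
  Position 0 ('a'): freq=3, skip
  Position 1 ('c'): freq=2, skip
  Position 2 ('b'): freq=2, skip
  Position 3 ('c'): freq=2, skip
  Position 4 ('a'): freq=3, skip
  Position 5 ('b'): freq=2, skip
  Position 6 ('a'): freq=3, skip
  No unique character found => answer = -1

-1


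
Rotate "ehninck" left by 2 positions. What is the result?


Input: "ehninck", rotate left by 2
First 2 characters: "eh"
Remaining characters: "ninck"
Concatenate remaining + first: "ninck" + "eh" = "ninckeh"

ninckeh


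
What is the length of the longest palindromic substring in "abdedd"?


Input: "abdedd"
Checking substrings for palindromes:
  [2:5] "ded" (len 3) => palindrome
  [4:6] "dd" (len 2) => palindrome
Longest palindromic substring: "ded" with length 3

3


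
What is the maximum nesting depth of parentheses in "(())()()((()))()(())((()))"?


Input: "(())()()((()))()(())((()))"
Tracking depth:
  Position 0 '(': depth becomes 1
  Position 1 '(': depth becomes 2
  Position 2 ')': depth becomes 1
  Position 3 ')': depth becomes 0
  Position 4 '(': depth becomes 1
  Position 5 ')': depth becomes 0
  Position 6 '(': depth becomes 1
  Position 7 ')': depth becomes 0
  Position 8 '(': depth becomes 1
  Position 9 '(': depth becomes 2
  Position 10 '(': depth becomes 3
  Position 11 ')': depth becomes 2
  Position 12 ')': depth becomes 1
  Position 13 ')': depth becomes 0
  Position 14 '(': depth becomes 1
  Position 15 ')': depth becomes 0
  Position 16 '(': depth becomes 1
  Position 17 '(': depth becomes 2
  Position 18 ')': depth becomes 1
  Position 19 ')': depth becomes 0
  Position 20 '(': depth becomes 1
  Position 21 '(': depth becomes 2
  Position 22 '(': depth becomes 3
  Position 23 ')': depth becomes 2
  Position 24 ')': depth becomes 1
  Position 25 ')': depth becomes 0
Maximum depth reached: 3

3


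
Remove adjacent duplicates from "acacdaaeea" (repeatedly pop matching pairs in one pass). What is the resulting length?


Input: acacdaaeea
Stack-based adjacent duplicate removal:
  Read 'a': push. Stack: a
  Read 'c': push. Stack: ac
  Read 'a': push. Stack: aca
  Read 'c': push. Stack: acac
  Read 'd': push. Stack: acacd
  Read 'a': push. Stack: acacda
  Read 'a': matches stack top 'a' => pop. Stack: acacd
  Read 'e': push. Stack: acacde
  Read 'e': matches stack top 'e' => pop. Stack: acacd
  Read 'a': push. Stack: acacda
Final stack: "acacda" (length 6)

6


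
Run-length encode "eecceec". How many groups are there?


Input: eecceec
Scanning for consecutive runs:
  Group 1: 'e' x 2 (positions 0-1)
  Group 2: 'c' x 2 (positions 2-3)
  Group 3: 'e' x 2 (positions 4-5)
  Group 4: 'c' x 1 (positions 6-6)
Total groups: 4

4


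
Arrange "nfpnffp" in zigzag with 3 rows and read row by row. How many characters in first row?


Zigzag "nfpnffp" into 3 rows:
Placing characters:
  'n' => row 0
  'f' => row 1
  'p' => row 2
  'n' => row 1
  'f' => row 0
  'f' => row 1
  'p' => row 2
Rows:
  Row 0: "nf"
  Row 1: "fnf"
  Row 2: "pp"
First row length: 2

2


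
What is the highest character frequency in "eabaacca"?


Input: eabaacca
Character counts:
  'a': 4
  'b': 1
  'c': 2
  'e': 1
Maximum frequency: 4

4


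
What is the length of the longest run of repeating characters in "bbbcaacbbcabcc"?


Input: "bbbcaacbbcabcc"
Scanning for longest run:
  Position 1 ('b'): continues run of 'b', length=2
  Position 2 ('b'): continues run of 'b', length=3
  Position 3 ('c'): new char, reset run to 1
  Position 4 ('a'): new char, reset run to 1
  Position 5 ('a'): continues run of 'a', length=2
  Position 6 ('c'): new char, reset run to 1
  Position 7 ('b'): new char, reset run to 1
  Position 8 ('b'): continues run of 'b', length=2
  Position 9 ('c'): new char, reset run to 1
  Position 10 ('a'): new char, reset run to 1
  Position 11 ('b'): new char, reset run to 1
  Position 12 ('c'): new char, reset run to 1
  Position 13 ('c'): continues run of 'c', length=2
Longest run: 'b' with length 3

3


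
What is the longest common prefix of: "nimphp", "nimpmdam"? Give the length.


Words: nimphp, nimpmdam
  Position 0: all 'n' => match
  Position 1: all 'i' => match
  Position 2: all 'm' => match
  Position 3: all 'p' => match
  Position 4: ('h', 'm') => mismatch, stop
LCP = "nimp" (length 4)

4


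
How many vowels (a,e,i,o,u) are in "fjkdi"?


Input: fjkdi
Checking each character:
  'f' at position 0: consonant
  'j' at position 1: consonant
  'k' at position 2: consonant
  'd' at position 3: consonant
  'i' at position 4: vowel (running total: 1)
Total vowels: 1

1


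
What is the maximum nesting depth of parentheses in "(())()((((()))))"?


Input: "(())()((((()))))"
Tracking depth:
  Position 0 '(': depth becomes 1
  Position 1 '(': depth becomes 2
  Position 2 ')': depth becomes 1
  Position 3 ')': depth becomes 0
  Position 4 '(': depth becomes 1
  Position 5 ')': depth becomes 0
  Position 6 '(': depth becomes 1
  Position 7 '(': depth becomes 2
  Position 8 '(': depth becomes 3
  Position 9 '(': depth becomes 4
  Position 10 '(': depth becomes 5
  Position 11 ')': depth becomes 4
  Position 12 ')': depth becomes 3
  Position 13 ')': depth becomes 2
  Position 14 ')': depth becomes 1
  Position 15 ')': depth becomes 0
Maximum depth reached: 5

5


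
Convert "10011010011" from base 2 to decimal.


Input: "10011010011" in base 2
Positional expansion:
  Digit '1' (value 1) x 2^10 = 1024
  Digit '0' (value 0) x 2^9 = 0
  Digit '0' (value 0) x 2^8 = 0
  Digit '1' (value 1) x 2^7 = 128
  Digit '1' (value 1) x 2^6 = 64
  Digit '0' (value 0) x 2^5 = 0
  Digit '1' (value 1) x 2^4 = 16
  Digit '0' (value 0) x 2^3 = 0
  Digit '0' (value 0) x 2^2 = 0
  Digit '1' (value 1) x 2^1 = 2
  Digit '1' (value 1) x 2^0 = 1
Sum = 1235

1235


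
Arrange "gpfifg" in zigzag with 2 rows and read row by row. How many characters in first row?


Zigzag "gpfifg" into 2 rows:
Placing characters:
  'g' => row 0
  'p' => row 1
  'f' => row 0
  'i' => row 1
  'f' => row 0
  'g' => row 1
Rows:
  Row 0: "gff"
  Row 1: "pig"
First row length: 3

3


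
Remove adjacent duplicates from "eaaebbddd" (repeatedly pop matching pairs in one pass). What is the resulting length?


Input: eaaebbddd
Stack-based adjacent duplicate removal:
  Read 'e': push. Stack: e
  Read 'a': push. Stack: ea
  Read 'a': matches stack top 'a' => pop. Stack: e
  Read 'e': matches stack top 'e' => pop. Stack: (empty)
  Read 'b': push. Stack: b
  Read 'b': matches stack top 'b' => pop. Stack: (empty)
  Read 'd': push. Stack: d
  Read 'd': matches stack top 'd' => pop. Stack: (empty)
  Read 'd': push. Stack: d
Final stack: "d" (length 1)

1


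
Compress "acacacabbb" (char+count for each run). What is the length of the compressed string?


Input: acacacabbb
Runs:
  'a' x 1 => "a1"
  'c' x 1 => "c1"
  'a' x 1 => "a1"
  'c' x 1 => "c1"
  'a' x 1 => "a1"
  'c' x 1 => "c1"
  'a' x 1 => "a1"
  'b' x 3 => "b3"
Compressed: "a1c1a1c1a1c1a1b3"
Compressed length: 16

16


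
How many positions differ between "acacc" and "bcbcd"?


Comparing "acacc" and "bcbcd" position by position:
  Position 0: 'a' vs 'b' => DIFFER
  Position 1: 'c' vs 'c' => same
  Position 2: 'a' vs 'b' => DIFFER
  Position 3: 'c' vs 'c' => same
  Position 4: 'c' vs 'd' => DIFFER
Positions that differ: 3

3


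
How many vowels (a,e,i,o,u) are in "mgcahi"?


Input: mgcahi
Checking each character:
  'm' at position 0: consonant
  'g' at position 1: consonant
  'c' at position 2: consonant
  'a' at position 3: vowel (running total: 1)
  'h' at position 4: consonant
  'i' at position 5: vowel (running total: 2)
Total vowels: 2

2


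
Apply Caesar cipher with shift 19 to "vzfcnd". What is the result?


Caesar cipher: shift "vzfcnd" by 19
  'v' (pos 21) + 19 = pos 14 = 'o'
  'z' (pos 25) + 19 = pos 18 = 's'
  'f' (pos 5) + 19 = pos 24 = 'y'
  'c' (pos 2) + 19 = pos 21 = 'v'
  'n' (pos 13) + 19 = pos 6 = 'g'
  'd' (pos 3) + 19 = pos 22 = 'w'
Result: osyvgw

osyvgw


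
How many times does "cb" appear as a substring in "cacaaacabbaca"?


Searching for "cb" in "cacaaacabbaca"
Scanning each position:
  Position 0: "ca" => no
  Position 1: "ac" => no
  Position 2: "ca" => no
  Position 3: "aa" => no
  Position 4: "aa" => no
  Position 5: "ac" => no
  Position 6: "ca" => no
  Position 7: "ab" => no
  Position 8: "bb" => no
  Position 9: "ba" => no
  Position 10: "ac" => no
  Position 11: "ca" => no
Total occurrences: 0

0


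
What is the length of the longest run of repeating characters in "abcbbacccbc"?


Input: "abcbbacccbc"
Scanning for longest run:
  Position 1 ('b'): new char, reset run to 1
  Position 2 ('c'): new char, reset run to 1
  Position 3 ('b'): new char, reset run to 1
  Position 4 ('b'): continues run of 'b', length=2
  Position 5 ('a'): new char, reset run to 1
  Position 6 ('c'): new char, reset run to 1
  Position 7 ('c'): continues run of 'c', length=2
  Position 8 ('c'): continues run of 'c', length=3
  Position 9 ('b'): new char, reset run to 1
  Position 10 ('c'): new char, reset run to 1
Longest run: 'c' with length 3

3


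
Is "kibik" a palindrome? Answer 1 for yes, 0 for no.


Input: kibik
Reversed: kibik
  Compare pos 0 ('k') with pos 4 ('k'): match
  Compare pos 1 ('i') with pos 3 ('i'): match
Result: palindrome

1


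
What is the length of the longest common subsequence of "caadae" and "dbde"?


LCS of "caadae" and "dbde"
DP table:
           d    b    d    e
      0    0    0    0    0
  c   0    0    0    0    0
  a   0    0    0    0    0
  a   0    0    0    0    0
  d   0    1    1    1    1
  a   0    1    1    1    1
  e   0    1    1    1    2
LCS length = dp[6][4] = 2

2


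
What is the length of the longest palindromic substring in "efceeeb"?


Input: "efceeeb"
Checking substrings for palindromes:
  [3:6] "eee" (len 3) => palindrome
  [3:5] "ee" (len 2) => palindrome
  [4:6] "ee" (len 2) => palindrome
Longest palindromic substring: "eee" with length 3

3


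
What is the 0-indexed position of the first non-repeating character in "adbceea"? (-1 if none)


Input: adbceea
Character frequencies:
  'a': 2
  'b': 1
  'c': 1
  'd': 1
  'e': 2
Scanning left to right for freq == 1:
  Position 0 ('a'): freq=2, skip
  Position 1 ('d'): unique! => answer = 1

1


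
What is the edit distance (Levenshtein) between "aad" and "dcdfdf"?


Computing edit distance: "aad" -> "dcdfdf"
DP table:
           d    c    d    f    d    f
      0    1    2    3    4    5    6
  a   1    1    2    3    4    5    6
  a   2    2    2    3    4    5    6
  d   3    2    3    2    3    4    5
Edit distance = dp[3][6] = 5

5


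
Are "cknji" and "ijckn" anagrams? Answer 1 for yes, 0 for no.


Strings: "cknji", "ijckn"
Sorted first:  cijkn
Sorted second: cijkn
Sorted forms match => anagrams

1


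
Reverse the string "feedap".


Input: feedap
Reading characters right to left:
  Position 5: 'p'
  Position 4: 'a'
  Position 3: 'd'
  Position 2: 'e'
  Position 1: 'e'
  Position 0: 'f'
Reversed: padeef

padeef


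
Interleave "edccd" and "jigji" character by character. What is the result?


Interleaving "edccd" and "jigji":
  Position 0: 'e' from first, 'j' from second => "ej"
  Position 1: 'd' from first, 'i' from second => "di"
  Position 2: 'c' from first, 'g' from second => "cg"
  Position 3: 'c' from first, 'j' from second => "cj"
  Position 4: 'd' from first, 'i' from second => "di"
Result: ejdicgcjdi

ejdicgcjdi


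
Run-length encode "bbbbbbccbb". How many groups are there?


Input: bbbbbbccbb
Scanning for consecutive runs:
  Group 1: 'b' x 6 (positions 0-5)
  Group 2: 'c' x 2 (positions 6-7)
  Group 3: 'b' x 2 (positions 8-9)
Total groups: 3

3


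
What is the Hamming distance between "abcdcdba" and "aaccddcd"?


Comparing "abcdcdba" and "aaccddcd" position by position:
  Position 0: 'a' vs 'a' => same
  Position 1: 'b' vs 'a' => differ
  Position 2: 'c' vs 'c' => same
  Position 3: 'd' vs 'c' => differ
  Position 4: 'c' vs 'd' => differ
  Position 5: 'd' vs 'd' => same
  Position 6: 'b' vs 'c' => differ
  Position 7: 'a' vs 'd' => differ
Total differences (Hamming distance): 5

5


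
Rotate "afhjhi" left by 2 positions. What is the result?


Input: "afhjhi", rotate left by 2
First 2 characters: "af"
Remaining characters: "hjhi"
Concatenate remaining + first: "hjhi" + "af" = "hjhiaf"

hjhiaf


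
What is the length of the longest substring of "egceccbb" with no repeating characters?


Input: "egceccbb"
Sliding window (track last position of each char):
  Position 0 ('e'): window [0,0] length 1 -- new best
  Position 1 ('g'): window [0,1] length 2 -- new best
  Position 2 ('c'): window [0,2] length 3 -- new best
  Position 3 ('e'): repeat (last at 0), move window start to 1
  Position 3 ('e'): window [1,3] length 3
  Position 4 ('c'): repeat (last at 2), move window start to 3
  Position 4 ('c'): window [3,4] length 2
  Position 5 ('c'): repeat (last at 4), move window start to 5
  Position 5 ('c'): window [5,5] length 1
  Position 6 ('b'): window [5,6] length 2
  Position 7 ('b'): repeat (last at 6), move window start to 7
  Position 7 ('b'): window [7,7] length 1
Longest substring with no repeats: "egc" with length 3

3


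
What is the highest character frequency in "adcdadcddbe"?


Input: adcdadcddbe
Character counts:
  'a': 2
  'b': 1
  'c': 2
  'd': 5
  'e': 1
Maximum frequency: 5

5


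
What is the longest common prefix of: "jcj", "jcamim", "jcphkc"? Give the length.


Words: jcj, jcamim, jcphkc
  Position 0: all 'j' => match
  Position 1: all 'c' => match
  Position 2: ('j', 'a', 'p') => mismatch, stop
LCP = "jc" (length 2)

2


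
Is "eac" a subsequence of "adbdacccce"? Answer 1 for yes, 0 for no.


Check if "eac" is a subsequence of "adbdacccce"
Greedy scan:
  Position 0 ('a'): no match needed
  Position 1 ('d'): no match needed
  Position 2 ('b'): no match needed
  Position 3 ('d'): no match needed
  Position 4 ('a'): no match needed
  Position 5 ('c'): no match needed
  Position 6 ('c'): no match needed
  Position 7 ('c'): no match needed
  Position 8 ('c'): no match needed
  Position 9 ('e'): matches sub[0] = 'e'
Only matched 1/3 characters => not a subsequence

0


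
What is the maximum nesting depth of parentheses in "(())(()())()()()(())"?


Input: "(())(()())()()()(())"
Tracking depth:
  Position 0 '(': depth becomes 1
  Position 1 '(': depth becomes 2
  Position 2 ')': depth becomes 1
  Position 3 ')': depth becomes 0
  Position 4 '(': depth becomes 1
  Position 5 '(': depth becomes 2
  Position 6 ')': depth becomes 1
  Position 7 '(': depth becomes 2
  Position 8 ')': depth becomes 1
  Position 9 ')': depth becomes 0
  Position 10 '(': depth becomes 1
  Position 11 ')': depth becomes 0
  Position 12 '(': depth becomes 1
  Position 13 ')': depth becomes 0
  Position 14 '(': depth becomes 1
  Position 15 ')': depth becomes 0
  Position 16 '(': depth becomes 1
  Position 17 '(': depth becomes 2
  Position 18 ')': depth becomes 1
  Position 19 ')': depth becomes 0
Maximum depth reached: 2

2


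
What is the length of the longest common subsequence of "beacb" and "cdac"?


LCS of "beacb" and "cdac"
DP table:
           c    d    a    c
      0    0    0    0    0
  b   0    0    0    0    0
  e   0    0    0    0    0
  a   0    0    0    1    1
  c   0    1    1    1    2
  b   0    1    1    1    2
LCS length = dp[5][4] = 2

2


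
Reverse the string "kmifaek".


Input: kmifaek
Reading characters right to left:
  Position 6: 'k'
  Position 5: 'e'
  Position 4: 'a'
  Position 3: 'f'
  Position 2: 'i'
  Position 1: 'm'
  Position 0: 'k'
Reversed: keafimk

keafimk


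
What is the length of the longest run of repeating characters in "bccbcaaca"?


Input: "bccbcaaca"
Scanning for longest run:
  Position 1 ('c'): new char, reset run to 1
  Position 2 ('c'): continues run of 'c', length=2
  Position 3 ('b'): new char, reset run to 1
  Position 4 ('c'): new char, reset run to 1
  Position 5 ('a'): new char, reset run to 1
  Position 6 ('a'): continues run of 'a', length=2
  Position 7 ('c'): new char, reset run to 1
  Position 8 ('a'): new char, reset run to 1
Longest run: 'c' with length 2

2


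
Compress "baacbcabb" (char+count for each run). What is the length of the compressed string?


Input: baacbcabb
Runs:
  'b' x 1 => "b1"
  'a' x 2 => "a2"
  'c' x 1 => "c1"
  'b' x 1 => "b1"
  'c' x 1 => "c1"
  'a' x 1 => "a1"
  'b' x 2 => "b2"
Compressed: "b1a2c1b1c1a1b2"
Compressed length: 14

14


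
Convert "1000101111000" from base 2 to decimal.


Input: "1000101111000" in base 2
Positional expansion:
  Digit '1' (value 1) x 2^12 = 4096
  Digit '0' (value 0) x 2^11 = 0
  Digit '0' (value 0) x 2^10 = 0
  Digit '0' (value 0) x 2^9 = 0
  Digit '1' (value 1) x 2^8 = 256
  Digit '0' (value 0) x 2^7 = 0
  Digit '1' (value 1) x 2^6 = 64
  Digit '1' (value 1) x 2^5 = 32
  Digit '1' (value 1) x 2^4 = 16
  Digit '1' (value 1) x 2^3 = 8
  Digit '0' (value 0) x 2^2 = 0
  Digit '0' (value 0) x 2^1 = 0
  Digit '0' (value 0) x 2^0 = 0
Sum = 4472

4472


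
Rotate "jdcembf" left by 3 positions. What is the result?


Input: "jdcembf", rotate left by 3
First 3 characters: "jdc"
Remaining characters: "embf"
Concatenate remaining + first: "embf" + "jdc" = "embfjdc"

embfjdc


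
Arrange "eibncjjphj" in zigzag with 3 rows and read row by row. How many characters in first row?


Zigzag "eibncjjphj" into 3 rows:
Placing characters:
  'e' => row 0
  'i' => row 1
  'b' => row 2
  'n' => row 1
  'c' => row 0
  'j' => row 1
  'j' => row 2
  'p' => row 1
  'h' => row 0
  'j' => row 1
Rows:
  Row 0: "ech"
  Row 1: "injpj"
  Row 2: "bj"
First row length: 3

3


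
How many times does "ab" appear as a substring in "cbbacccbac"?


Searching for "ab" in "cbbacccbac"
Scanning each position:
  Position 0: "cb" => no
  Position 1: "bb" => no
  Position 2: "ba" => no
  Position 3: "ac" => no
  Position 4: "cc" => no
  Position 5: "cc" => no
  Position 6: "cb" => no
  Position 7: "ba" => no
  Position 8: "ac" => no
Total occurrences: 0

0


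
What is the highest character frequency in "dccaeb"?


Input: dccaeb
Character counts:
  'a': 1
  'b': 1
  'c': 2
  'd': 1
  'e': 1
Maximum frequency: 2

2


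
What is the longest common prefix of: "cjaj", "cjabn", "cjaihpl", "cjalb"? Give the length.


Words: cjaj, cjabn, cjaihpl, cjalb
  Position 0: all 'c' => match
  Position 1: all 'j' => match
  Position 2: all 'a' => match
  Position 3: ('j', 'b', 'i', 'l') => mismatch, stop
LCP = "cja" (length 3)

3


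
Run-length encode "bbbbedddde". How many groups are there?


Input: bbbbedddde
Scanning for consecutive runs:
  Group 1: 'b' x 4 (positions 0-3)
  Group 2: 'e' x 1 (positions 4-4)
  Group 3: 'd' x 4 (positions 5-8)
  Group 4: 'e' x 1 (positions 9-9)
Total groups: 4

4


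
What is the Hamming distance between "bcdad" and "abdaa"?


Comparing "bcdad" and "abdaa" position by position:
  Position 0: 'b' vs 'a' => differ
  Position 1: 'c' vs 'b' => differ
  Position 2: 'd' vs 'd' => same
  Position 3: 'a' vs 'a' => same
  Position 4: 'd' vs 'a' => differ
Total differences (Hamming distance): 3

3


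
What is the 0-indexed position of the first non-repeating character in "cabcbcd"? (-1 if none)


Input: cabcbcd
Character frequencies:
  'a': 1
  'b': 2
  'c': 3
  'd': 1
Scanning left to right for freq == 1:
  Position 0 ('c'): freq=3, skip
  Position 1 ('a'): unique! => answer = 1

1


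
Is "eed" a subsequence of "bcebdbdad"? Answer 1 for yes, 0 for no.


Check if "eed" is a subsequence of "bcebdbdad"
Greedy scan:
  Position 0 ('b'): no match needed
  Position 1 ('c'): no match needed
  Position 2 ('e'): matches sub[0] = 'e'
  Position 3 ('b'): no match needed
  Position 4 ('d'): no match needed
  Position 5 ('b'): no match needed
  Position 6 ('d'): no match needed
  Position 7 ('a'): no match needed
  Position 8 ('d'): no match needed
Only matched 1/3 characters => not a subsequence

0


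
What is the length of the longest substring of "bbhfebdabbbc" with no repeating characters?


Input: "bbhfebdabbbc"
Sliding window (track last position of each char):
  Position 0 ('b'): window [0,0] length 1 -- new best
  Position 1 ('b'): repeat (last at 0), move window start to 1
  Position 1 ('b'): window [1,1] length 1
  Position 2 ('h'): window [1,2] length 2 -- new best
  Position 3 ('f'): window [1,3] length 3 -- new best
  Position 4 ('e'): window [1,4] length 4 -- new best
  Position 5 ('b'): repeat (last at 1), move window start to 2
  Position 5 ('b'): window [2,5] length 4
  Position 6 ('d'): window [2,6] length 5 -- new best
  Position 7 ('a'): window [2,7] length 6 -- new best
  Position 8 ('b'): repeat (last at 5), move window start to 6
  Position 8 ('b'): window [6,8] length 3
  Position 9 ('b'): repeat (last at 8), move window start to 9
  Position 9 ('b'): window [9,9] length 1
  Position 10 ('b'): repeat (last at 9), move window start to 10
  Position 10 ('b'): window [10,10] length 1
  Position 11 ('c'): window [10,11] length 2
Longest substring with no repeats: "hfebda" with length 6

6


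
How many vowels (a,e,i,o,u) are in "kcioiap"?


Input: kcioiap
Checking each character:
  'k' at position 0: consonant
  'c' at position 1: consonant
  'i' at position 2: vowel (running total: 1)
  'o' at position 3: vowel (running total: 2)
  'i' at position 4: vowel (running total: 3)
  'a' at position 5: vowel (running total: 4)
  'p' at position 6: consonant
Total vowels: 4

4


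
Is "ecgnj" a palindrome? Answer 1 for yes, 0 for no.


Input: ecgnj
Reversed: jngce
  Compare pos 0 ('e') with pos 4 ('j'): MISMATCH
  Compare pos 1 ('c') with pos 3 ('n'): MISMATCH
Result: not a palindrome

0


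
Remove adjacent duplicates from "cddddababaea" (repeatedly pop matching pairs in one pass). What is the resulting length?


Input: cddddababaea
Stack-based adjacent duplicate removal:
  Read 'c': push. Stack: c
  Read 'd': push. Stack: cd
  Read 'd': matches stack top 'd' => pop. Stack: c
  Read 'd': push. Stack: cd
  Read 'd': matches stack top 'd' => pop. Stack: c
  Read 'a': push. Stack: ca
  Read 'b': push. Stack: cab
  Read 'a': push. Stack: caba
  Read 'b': push. Stack: cabab
  Read 'a': push. Stack: cababa
  Read 'e': push. Stack: cababae
  Read 'a': push. Stack: cababaea
Final stack: "cababaea" (length 8)

8


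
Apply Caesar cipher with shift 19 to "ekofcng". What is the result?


Caesar cipher: shift "ekofcng" by 19
  'e' (pos 4) + 19 = pos 23 = 'x'
  'k' (pos 10) + 19 = pos 3 = 'd'
  'o' (pos 14) + 19 = pos 7 = 'h'
  'f' (pos 5) + 19 = pos 24 = 'y'
  'c' (pos 2) + 19 = pos 21 = 'v'
  'n' (pos 13) + 19 = pos 6 = 'g'
  'g' (pos 6) + 19 = pos 25 = 'z'
Result: xdhyvgz

xdhyvgz


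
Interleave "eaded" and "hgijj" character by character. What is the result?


Interleaving "eaded" and "hgijj":
  Position 0: 'e' from first, 'h' from second => "eh"
  Position 1: 'a' from first, 'g' from second => "ag"
  Position 2: 'd' from first, 'i' from second => "di"
  Position 3: 'e' from first, 'j' from second => "ej"
  Position 4: 'd' from first, 'j' from second => "dj"
Result: ehagdiejdj

ehagdiejdj


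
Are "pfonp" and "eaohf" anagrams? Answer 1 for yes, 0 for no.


Strings: "pfonp", "eaohf"
Sorted first:  fnopp
Sorted second: aefho
Differ at position 0: 'f' vs 'a' => not anagrams

0


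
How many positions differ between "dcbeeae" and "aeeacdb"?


Comparing "dcbeeae" and "aeeacdb" position by position:
  Position 0: 'd' vs 'a' => DIFFER
  Position 1: 'c' vs 'e' => DIFFER
  Position 2: 'b' vs 'e' => DIFFER
  Position 3: 'e' vs 'a' => DIFFER
  Position 4: 'e' vs 'c' => DIFFER
  Position 5: 'a' vs 'd' => DIFFER
  Position 6: 'e' vs 'b' => DIFFER
Positions that differ: 7

7


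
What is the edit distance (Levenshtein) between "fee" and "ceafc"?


Computing edit distance: "fee" -> "ceafc"
DP table:
           c    e    a    f    c
      0    1    2    3    4    5
  f   1    1    2    3    3    4
  e   2    2    1    2    3    4
  e   3    3    2    2    3    4
Edit distance = dp[3][5] = 4

4


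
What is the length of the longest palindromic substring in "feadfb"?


Input: "feadfb"
Checking substrings for palindromes:
  No multi-char palindromic substrings found
Longest palindromic substring: "f" with length 1

1


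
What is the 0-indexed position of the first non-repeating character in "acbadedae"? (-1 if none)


Input: acbadedae
Character frequencies:
  'a': 3
  'b': 1
  'c': 1
  'd': 2
  'e': 2
Scanning left to right for freq == 1:
  Position 0 ('a'): freq=3, skip
  Position 1 ('c'): unique! => answer = 1

1


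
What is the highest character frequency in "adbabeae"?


Input: adbabeae
Character counts:
  'a': 3
  'b': 2
  'd': 1
  'e': 2
Maximum frequency: 3

3


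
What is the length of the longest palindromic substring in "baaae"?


Input: "baaae"
Checking substrings for palindromes:
  [1:4] "aaa" (len 3) => palindrome
  [1:3] "aa" (len 2) => palindrome
  [2:4] "aa" (len 2) => palindrome
Longest palindromic substring: "aaa" with length 3

3


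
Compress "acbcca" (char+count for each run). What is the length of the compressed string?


Input: acbcca
Runs:
  'a' x 1 => "a1"
  'c' x 1 => "c1"
  'b' x 1 => "b1"
  'c' x 2 => "c2"
  'a' x 1 => "a1"
Compressed: "a1c1b1c2a1"
Compressed length: 10

10


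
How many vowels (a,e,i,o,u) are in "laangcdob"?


Input: laangcdob
Checking each character:
  'l' at position 0: consonant
  'a' at position 1: vowel (running total: 1)
  'a' at position 2: vowel (running total: 2)
  'n' at position 3: consonant
  'g' at position 4: consonant
  'c' at position 5: consonant
  'd' at position 6: consonant
  'o' at position 7: vowel (running total: 3)
  'b' at position 8: consonant
Total vowels: 3

3


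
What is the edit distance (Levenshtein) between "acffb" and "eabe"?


Computing edit distance: "acffb" -> "eabe"
DP table:
           e    a    b    e
      0    1    2    3    4
  a   1    1    1    2    3
  c   2    2    2    2    3
  f   3    3    3    3    3
  f   4    4    4    4    4
  b   5    5    5    4    5
Edit distance = dp[5][4] = 5

5


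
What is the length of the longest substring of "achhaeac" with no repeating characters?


Input: "achhaeac"
Sliding window (track last position of each char):
  Position 0 ('a'): window [0,0] length 1 -- new best
  Position 1 ('c'): window [0,1] length 2 -- new best
  Position 2 ('h'): window [0,2] length 3 -- new best
  Position 3 ('h'): repeat (last at 2), move window start to 3
  Position 3 ('h'): window [3,3] length 1
  Position 4 ('a'): window [3,4] length 2
  Position 5 ('e'): window [3,5] length 3
  Position 6 ('a'): repeat (last at 4), move window start to 5
  Position 6 ('a'): window [5,6] length 2
  Position 7 ('c'): window [5,7] length 3
Longest substring with no repeats: "ach" with length 3

3


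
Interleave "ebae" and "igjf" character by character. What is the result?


Interleaving "ebae" and "igjf":
  Position 0: 'e' from first, 'i' from second => "ei"
  Position 1: 'b' from first, 'g' from second => "bg"
  Position 2: 'a' from first, 'j' from second => "aj"
  Position 3: 'e' from first, 'f' from second => "ef"
Result: eibgajef

eibgajef


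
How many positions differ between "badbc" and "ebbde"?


Comparing "badbc" and "ebbde" position by position:
  Position 0: 'b' vs 'e' => DIFFER
  Position 1: 'a' vs 'b' => DIFFER
  Position 2: 'd' vs 'b' => DIFFER
  Position 3: 'b' vs 'd' => DIFFER
  Position 4: 'c' vs 'e' => DIFFER
Positions that differ: 5

5
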